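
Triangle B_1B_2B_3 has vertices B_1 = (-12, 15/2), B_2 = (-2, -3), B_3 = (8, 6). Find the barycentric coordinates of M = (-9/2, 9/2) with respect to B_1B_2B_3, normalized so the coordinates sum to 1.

(1/2, 1/4, 1/4)

Signed area of the reference triangle: [B_1B_2B_3] = ½·((-12)·(-3−6) + (-2)·(6−(15/2)) + 8·(15/2−(-3))) = ½·(108 + 3 + 84) = 195/2.
[MB_2B_3] = ½·((-9/2)·(-3−6) + (-2)·(6−(9/2)) + 8·(9/2−(-3))) = ½·(81/2 − 3 + 60) = 195/4, so the B_1-coordinate is (195/4)/(195/2) = 1/2.
[B_1MB_3] = ½·((-12)·(9/2−6) + (-9/2)·(6−(15/2)) + 8·(15/2−(9/2))) = ½·(18 + 27/4 + 24) = 195/8, so the B_2-coordinate is 1/4.
[B_1B_2M] = ½·((-12)·(-3−(9/2)) + (-2)·(9/2−(15/2)) + (-9/2)·(15/2−(-3))) = ½·(90 + 6 − 189/4) = 195/8, so the B_3-coordinate is 1/4.
Check: 1/2 + 1/4 + 1/4 = 1.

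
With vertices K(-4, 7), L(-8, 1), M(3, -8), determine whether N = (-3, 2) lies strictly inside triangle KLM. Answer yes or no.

Barycentric coordinates of N: (28/51, 10/51, 13/51).
The three coordinates are positive, positive, positive; a point is interior exactly when all three are positive.

yes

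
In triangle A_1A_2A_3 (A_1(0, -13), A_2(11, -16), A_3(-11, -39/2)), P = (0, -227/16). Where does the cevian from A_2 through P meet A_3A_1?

Barycentric coordinates of P with respect to A_1A_2A_3: (3/4, 1/8, 1/8).
On side A_3A_1 the A_2-coordinate is zero; dropping P's A_2-weight 1/8 and renormalizing the remaining 1/8 : 3/4 gives weights 1/7, 6/7 on A_3, A_1.
Q = (1/7)·(-11, -39/2) + (6/7)·(0, -13) = (-11/7, -195/14).

(-11/7, -195/14)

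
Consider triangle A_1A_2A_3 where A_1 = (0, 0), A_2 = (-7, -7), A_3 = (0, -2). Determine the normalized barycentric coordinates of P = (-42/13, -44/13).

Signed area of the reference triangle: [A_1A_2A_3] = ½·(0·(-7−(-2)) + (-7)·(-2−0) + 0·(0−(-7))) = ½·(0 + 14 + 0) = 7.
[PA_2A_3] = ½·((-42/13)·(-7−(-2)) + (-7)·(-2−(-44/13)) + 0·(-44/13−(-7))) = ½·(210/13 − 126/13 + 0) = 42/13, so the A_1-coordinate is (42/13)/7 = 6/13.
[A_1PA_3] = ½·(0·(-44/13−(-2)) + (-42/13)·(-2−0) + 0·(0−(-44/13))) = ½·(0 + 84/13 + 0) = 42/13, so the A_2-coordinate is 6/13.
[A_1A_2P] = ½·(0·(-7−(-44/13)) + (-7)·(-44/13−0) + (-42/13)·(0−(-7))) = ½·(0 + 308/13 − 294/13) = 7/13, so the A_3-coordinate is 1/13.

(6/13, 6/13, 1/13)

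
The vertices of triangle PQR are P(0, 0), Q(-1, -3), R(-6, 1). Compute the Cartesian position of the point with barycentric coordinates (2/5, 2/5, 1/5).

(-8/5, -1)

S = (2/5)·P + (2/5)·Q + (1/5)·R.
x-coordinate: (2/5)·0 + (2/5)·(-1) + (1/5)·(-6) = -8/5.
y-coordinate: (2/5)·0 + (2/5)·(-3) + (1/5)·1 = -1.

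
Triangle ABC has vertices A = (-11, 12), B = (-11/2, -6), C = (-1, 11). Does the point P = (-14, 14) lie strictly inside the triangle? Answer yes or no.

Barycentric coordinates of P: (469/349, -34/349, -86/349).
The three coordinates are positive, negative, negative; a point is interior exactly when all three are positive.

no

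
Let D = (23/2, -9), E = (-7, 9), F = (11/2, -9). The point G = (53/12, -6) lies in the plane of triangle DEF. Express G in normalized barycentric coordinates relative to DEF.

Signed area of the reference triangle: [DEF] = ½·((23/2)·(9−(-9)) + (-7)·(-9−(-9)) + (11/2)·(-9−9)) = ½·(207 + 0 − 99) = 54.
[GEF] = ½·((53/12)·(9−(-9)) + (-7)·(-9−(-6)) + (11/2)·(-6−9)) = ½·(159/2 + 21 − 165/2) = 9, so the D-coordinate is 9/54 = 1/6.
[DGF] = ½·((23/2)·(-6−(-9)) + (53/12)·(-9−(-9)) + (11/2)·(-9−(-6))) = ½·(69/2 + 0 − 33/2) = 9, so the E-coordinate is 1/6.
[DEG] = ½·((23/2)·(9−(-6)) + (-7)·(-6−(-9)) + (53/12)·(-9−9)) = ½·(345/2 − 21 − 159/2) = 36, so the F-coordinate is 2/3.
Check: 1/6 + 1/6 + 2/3 = 1.

(1/6, 1/6, 2/3)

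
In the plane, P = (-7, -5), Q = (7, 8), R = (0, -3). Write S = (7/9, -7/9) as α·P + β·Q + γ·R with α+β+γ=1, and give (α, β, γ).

(1/9, 2/9, 2/3)

Signed area of the reference triangle: [PQR] = ½·((-7)·(8−(-3)) + 7·(-3−(-5)) + 0·(-5−8)) = ½·(-77 + 14 + 0) = -63/2.
[SQR] = ½·((7/9)·(8−(-3)) + 7·(-3−(-7/9)) + 0·(-7/9−8)) = ½·(77/9 − 140/9 + 0) = -7/2, so the P-coordinate is (-7/2)/(-63/2) = 1/9.
[PSR] = ½·((-7)·(-7/9−(-3)) + (7/9)·(-3−(-5)) + 0·(-5−(-7/9))) = ½·(-140/9 + 14/9 + 0) = -7, so the Q-coordinate is 2/9.
[PQS] = ½·((-7)·(8−(-7/9)) + 7·(-7/9−(-5)) + (7/9)·(-5−8)) = ½·(-553/9 + 266/9 − 91/9) = -21, so the R-coordinate is 2/3.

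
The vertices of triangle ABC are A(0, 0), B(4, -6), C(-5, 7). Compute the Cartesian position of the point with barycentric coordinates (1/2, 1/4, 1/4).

P = (1/2)·A + (1/4)·B + (1/4)·C.
x-coordinate: (1/2)·0 + (1/4)·4 + (1/4)·(-5) = -1/4.
y-coordinate: (1/2)·0 + (1/4)·(-6) + (1/4)·7 = 1/4.

(-1/4, 1/4)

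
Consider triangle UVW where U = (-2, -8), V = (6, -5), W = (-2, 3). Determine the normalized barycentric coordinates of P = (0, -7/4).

Signed area of the reference triangle: [UVW] = ½·((-2)·(-5−3) + 6·(3−(-8)) + (-2)·(-8−(-5))) = ½·(16 + 66 + 6) = 44.
[PVW] = ½·(0·(-5−3) + 6·(3−(-7/4)) + (-2)·(-7/4−(-5))) = ½·(0 + 57/2 − 13/2) = 11, so the U-coordinate is 11/44 = 1/4.
[UPW] = ½·((-2)·(-7/4−3) + 0·(3−(-8)) + (-2)·(-8−(-7/4))) = ½·(19/2 + 0 + 25/2) = 11, so the V-coordinate is 1/4.
[UVP] = ½·((-2)·(-5−(-7/4)) + 6·(-7/4−(-8)) + 0·(-8−(-5))) = ½·(13/2 + 75/2 + 0) = 22, so the W-coordinate is 1/2.
Check: 1/4 + 1/4 + 1/2 = 1.

(1/4, 1/4, 1/2)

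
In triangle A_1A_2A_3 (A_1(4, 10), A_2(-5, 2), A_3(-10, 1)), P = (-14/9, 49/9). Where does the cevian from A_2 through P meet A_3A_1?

(6/5, 41/5)

Barycentric coordinates of P with respect to A_1A_2A_3: (4/9, 4/9, 1/9).
On side A_3A_1 the A_2-coordinate is zero; dropping P's A_2-weight 4/9 and renormalizing the remaining 1/9 : 4/9 gives weights 1/5, 4/5 on A_3, A_1.
Q = (1/5)·(-10, 1) + (4/5)·(4, 10) = (6/5, 41/5).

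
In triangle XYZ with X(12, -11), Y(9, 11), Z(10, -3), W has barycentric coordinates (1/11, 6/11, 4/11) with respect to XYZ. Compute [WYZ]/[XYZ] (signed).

1/11

The signed ratio [WYZ]/[XYZ] equals the barycentric coordinate of W at vertex X, which is 1/11.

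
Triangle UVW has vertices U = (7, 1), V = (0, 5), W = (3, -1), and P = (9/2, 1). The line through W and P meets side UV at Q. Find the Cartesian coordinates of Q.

Barycentric coordinates of P with respect to UVW: (1/2, 1/6, 1/3).
On side UV the W-coordinate is zero; dropping P's W-weight 1/3 and renormalizing the remaining 1/2 : 1/6 gives weights 3/4, 1/4 on U, V.
Q = (3/4)·(7, 1) + (1/4)·(0, 5) = (21/4, 2).

(21/4, 2)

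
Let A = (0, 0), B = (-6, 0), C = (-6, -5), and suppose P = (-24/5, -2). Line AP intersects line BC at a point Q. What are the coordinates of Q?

Barycentric coordinates of P with respect to ABC: (1/5, 2/5, 2/5).
On side BC the A-coordinate is zero; dropping P's A-weight 1/5 and renormalizing the remaining 2/5 : 2/5 gives weights 1/2, 1/2 on B, C.
Q = (1/2)·(-6, 0) + (1/2)·(-6, -5) = (-6, -5/2).

(-6, -5/2)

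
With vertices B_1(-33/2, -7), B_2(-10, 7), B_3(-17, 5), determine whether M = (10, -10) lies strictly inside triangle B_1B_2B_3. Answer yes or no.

Barycentric coordinates of M: (159/85, 633/170, -781/170).
The three coordinates are positive, positive, negative; a point is interior exactly when all three are positive.

no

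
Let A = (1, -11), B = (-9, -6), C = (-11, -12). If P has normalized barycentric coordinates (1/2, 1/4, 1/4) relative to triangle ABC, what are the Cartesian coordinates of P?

P = (1/2)·A + (1/4)·B + (1/4)·C.
x-coordinate: (1/2)·1 + (1/4)·(-9) + (1/4)·(-11) = -9/2.
y-coordinate: (1/2)·(-11) + (1/4)·(-6) + (1/4)·(-12) = -10.

(-9/2, -10)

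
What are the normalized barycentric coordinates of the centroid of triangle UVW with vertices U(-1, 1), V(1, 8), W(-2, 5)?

The centroid is the average of the vertices, so each weight is 1/3.

(1/3, 1/3, 1/3)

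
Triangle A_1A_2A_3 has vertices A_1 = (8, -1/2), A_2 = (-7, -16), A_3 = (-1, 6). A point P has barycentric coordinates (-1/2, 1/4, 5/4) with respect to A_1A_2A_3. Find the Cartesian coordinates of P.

P = (-1/2)·A_1 + (1/4)·A_2 + (5/4)·A_3.
x-coordinate: (-1/2)·8 + (1/4)·(-7) + (5/4)·(-1) = -7.
y-coordinate: (-1/2)·(-1/2) + (1/4)·(-16) + (5/4)·6 = 15/4.

(-7, 15/4)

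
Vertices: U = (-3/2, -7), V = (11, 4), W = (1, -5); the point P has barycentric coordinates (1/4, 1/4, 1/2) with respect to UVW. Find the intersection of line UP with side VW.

Line UP meets VW where the U-coordinate vanishes; zeroing P's U-weight and renormalizing leaves V, W-weights 1/4 : 1/2 → (1/3, 2/3).
So Q = (1/3)·V + (2/3)·W = (13/3, -2).

(13/3, -2)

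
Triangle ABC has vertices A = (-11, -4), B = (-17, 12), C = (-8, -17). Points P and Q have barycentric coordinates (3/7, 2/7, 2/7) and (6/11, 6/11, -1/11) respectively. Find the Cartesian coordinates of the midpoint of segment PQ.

(-2033/154, 213/154)

Barycentric coordinates of the midpoint are the average: (75/154, 32/77, 15/154).
Converting: (75/154)·A + (32/77)·B + (15/154)·C = (-2033/154, 213/154).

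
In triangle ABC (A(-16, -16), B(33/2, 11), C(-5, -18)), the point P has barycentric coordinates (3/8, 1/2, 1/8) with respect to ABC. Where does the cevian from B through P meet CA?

Line BP meets CA where the B-coordinate vanishes; zeroing P's B-weight and renormalizing leaves C, A-weights 1/8 : 3/8 → (1/4, 3/4).
So Q = (1/4)·C + (3/4)·A = (-53/4, -33/2).

(-53/4, -33/2)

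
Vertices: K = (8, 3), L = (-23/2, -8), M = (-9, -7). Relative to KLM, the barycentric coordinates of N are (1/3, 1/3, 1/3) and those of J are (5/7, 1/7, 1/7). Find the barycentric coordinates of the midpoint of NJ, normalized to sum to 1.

(11/21, 5/21, 5/21)

Since both coordinate triples sum to 1, the midpoint's barycentrics are the componentwise average.
(1/3+5/7)/2 = 11/21; similarly 5/21 and 5/21.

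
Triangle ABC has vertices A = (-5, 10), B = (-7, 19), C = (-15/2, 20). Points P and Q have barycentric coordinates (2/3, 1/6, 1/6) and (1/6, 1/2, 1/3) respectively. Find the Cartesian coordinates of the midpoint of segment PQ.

(-151/24, 31/2)

Barycentric coordinates of the midpoint are the average: (5/12, 1/3, 1/4).
Converting: (5/12)·A + (1/3)·B + (1/4)·C = (-151/24, 31/2).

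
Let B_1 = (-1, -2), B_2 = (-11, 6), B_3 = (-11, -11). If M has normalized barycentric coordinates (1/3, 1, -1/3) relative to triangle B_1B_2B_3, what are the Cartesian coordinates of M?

M = (1/3)·B_1 + 1·B_2 + (-1/3)·B_3.
x-coordinate: (1/3)·(-1) + 1·(-11) + (-1/3)·(-11) = -23/3.
y-coordinate: (1/3)·(-2) + 1·6 + (-1/3)·(-11) = 9.

(-23/3, 9)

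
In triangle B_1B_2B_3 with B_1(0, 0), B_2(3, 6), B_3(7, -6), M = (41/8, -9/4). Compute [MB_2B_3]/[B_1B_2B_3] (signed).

[B_1B_2B_3] = ½·(0·(6−(-6)) + 3·(-6−0) + 7·(0−6)) = ½·(0 − 18 − 42) = -30.
[MB_2B_3] = ½·((41/8)·(6−(-6)) + 3·(-6−(-9/4)) + 7·(-9/4−6)) = ½·(123/2 − 45/4 − 231/4) = -15/4, so the ratio is (-15/4)/(-30) = 1/8.

1/8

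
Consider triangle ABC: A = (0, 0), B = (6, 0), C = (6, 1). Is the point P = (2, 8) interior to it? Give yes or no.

no

Barycentric coordinates of P: (2/3, -23/3, 8).
The three coordinates are positive, negative, positive; a point is interior exactly when all three are positive.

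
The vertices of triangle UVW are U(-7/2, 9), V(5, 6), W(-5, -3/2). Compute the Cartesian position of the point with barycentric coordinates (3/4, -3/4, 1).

(-91/8, 3/4)

P = (3/4)·U + (-3/4)·V + 1·W.
x-coordinate: (3/4)·(-7/2) + (-3/4)·5 + 1·(-5) = -91/8.
y-coordinate: (3/4)·9 + (-3/4)·6 + 1·(-3/2) = 3/4.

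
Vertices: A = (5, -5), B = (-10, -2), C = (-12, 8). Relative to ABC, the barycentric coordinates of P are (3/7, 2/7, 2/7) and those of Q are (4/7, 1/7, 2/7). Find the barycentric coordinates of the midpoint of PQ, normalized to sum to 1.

Since both coordinate triples sum to 1, the midpoint's barycentrics are the componentwise average.
(3/7+4/7)/2 = 1/2; similarly 3/14 and 2/7.

(1/2, 3/14, 2/7)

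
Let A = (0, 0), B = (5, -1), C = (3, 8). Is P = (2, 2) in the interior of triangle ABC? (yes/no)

yes

Barycentric coordinates of P: (21/43, 10/43, 12/43).
The three coordinates are positive, positive, positive; a point is interior exactly when all three are positive.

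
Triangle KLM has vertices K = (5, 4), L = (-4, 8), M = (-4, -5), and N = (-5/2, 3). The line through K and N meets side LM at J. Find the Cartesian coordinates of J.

(-4, 14/5)

Barycentric coordinates of N with respect to KLM: (1/6, 1/2, 1/3).
On side LM the K-coordinate is zero; dropping N's K-weight 1/6 and renormalizing the remaining 1/2 : 1/3 gives weights 3/5, 2/5 on L, M.
J = (3/5)·(-4, 8) + (2/5)·(-4, -5) = (-4, 14/5).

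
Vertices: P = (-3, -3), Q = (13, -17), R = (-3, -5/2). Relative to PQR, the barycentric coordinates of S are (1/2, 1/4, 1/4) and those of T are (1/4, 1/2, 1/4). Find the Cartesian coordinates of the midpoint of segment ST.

(3, -65/8)

Barycentric coordinates of the midpoint are the average: (3/8, 3/8, 1/4).
Converting: (3/8)·P + (3/8)·Q + (1/4)·R = (3, -65/8).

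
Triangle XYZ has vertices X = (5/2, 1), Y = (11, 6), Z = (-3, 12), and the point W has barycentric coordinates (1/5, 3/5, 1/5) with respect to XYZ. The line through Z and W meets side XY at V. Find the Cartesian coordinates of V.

(71/8, 19/4)

Line ZW meets XY where the Z-coordinate vanishes; zeroing W's Z-weight and renormalizing leaves X, Y-weights 1/5 : 3/5 → (1/4, 3/4).
So V = (1/4)·X + (3/4)·Y = (71/8, 19/4).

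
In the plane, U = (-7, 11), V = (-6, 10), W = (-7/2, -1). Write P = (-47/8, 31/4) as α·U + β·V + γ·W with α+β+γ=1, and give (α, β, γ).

Signed area of the reference triangle: [UVW] = ½·((-7)·(10−(-1)) + (-6)·(-1−11) + (-7/2)·(11−10)) = ½·(-77 + 72 − 7/2) = -17/4.
[PVW] = ½·((-47/8)·(10−(-1)) + (-6)·(-1−(31/4)) + (-7/2)·(31/4−10)) = ½·(-517/8 + 105/2 + 63/8) = -17/8, so the U-coordinate is (-17/8)/(-17/4) = 1/2.
[UPW] = ½·((-7)·(31/4−(-1)) + (-47/8)·(-1−11) + (-7/2)·(11−(31/4))) = ½·(-245/4 + 141/2 − 91/8) = -17/16, so the V-coordinate is 1/4.
[UVP] = ½·((-7)·(10−(31/4)) + (-6)·(31/4−11) + (-47/8)·(11−10)) = ½·(-63/4 + 39/2 − 47/8) = -17/16, so the W-coordinate is 1/4.
Check: 1/2 + 1/4 + 1/4 = 1.

(1/2, 1/4, 1/4)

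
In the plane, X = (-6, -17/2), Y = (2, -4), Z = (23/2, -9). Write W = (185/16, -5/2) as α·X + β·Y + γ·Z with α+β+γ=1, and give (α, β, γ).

Signed area of the reference triangle: [XYZ] = ½·((-6)·(-4−(-9)) + 2·(-9−(-17/2)) + (23/2)·(-17/2−(-4))) = ½·(-30 − 1 − 207/4) = -331/8.
[WYZ] = ½·((185/16)·(-4−(-9)) + 2·(-9−(-5/2)) + (23/2)·(-5/2−(-4))) = ½·(925/16 − 13 + 69/4) = 993/32, so the X-coordinate is (993/32)/(-331/8) = -3/4.
[XWZ] = ½·((-6)·(-5/2−(-9)) + (185/16)·(-9−(-17/2)) + (23/2)·(-17/2−(-5/2))) = ½·(-39 − 185/32 − 69) = -3641/64, so the Y-coordinate is 11/8.
[XYW] = ½·((-6)·(-4−(-5/2)) + 2·(-5/2−(-17/2)) + (185/16)·(-17/2−(-4))) = ½·(9 + 12 − 1665/32) = -993/64, so the Z-coordinate is 3/8.
Check: -3/4 + 11/8 + 3/8 = 1.

(-3/4, 11/8, 3/8)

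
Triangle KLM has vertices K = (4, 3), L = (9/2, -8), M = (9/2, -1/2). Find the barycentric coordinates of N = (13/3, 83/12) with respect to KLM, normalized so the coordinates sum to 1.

Signed area of the reference triangle: [KLM] = ½·(4·(-8−(-1/2)) + (9/2)·(-1/2−3) + (9/2)·(3−(-8))) = ½·(-30 − 63/4 + 99/2) = 15/8.
[NLM] = ½·((13/3)·(-8−(-1/2)) + (9/2)·(-1/2−(83/12)) + (9/2)·(83/12−(-8))) = ½·(-65/2 − 267/8 + 537/8) = 5/8, so the K-coordinate is (5/8)/(15/8) = 1/3.
[KNM] = ½·(4·(83/12−(-1/2)) + (13/3)·(-1/2−3) + (9/2)·(3−(83/12))) = ½·(89/3 − 91/6 − 141/8) = -25/16, so the L-coordinate is -5/6.
[KLN] = ½·(4·(-8−(83/12)) + (9/2)·(83/12−3) + (13/3)·(3−(-8))) = ½·(-179/3 + 141/8 + 143/3) = 45/16, so the M-coordinate is 3/2.
Check: 1/3 − 5/6 + 3/2 = 1.

(1/3, -5/6, 3/2)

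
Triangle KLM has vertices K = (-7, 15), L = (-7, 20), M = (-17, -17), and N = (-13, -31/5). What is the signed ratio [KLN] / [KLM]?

3/5

[KLM] = ½·((-7)·(20−(-17)) + (-7)·(-17−15) + (-17)·(15−20)) = ½·(-259 + 224 + 85) = 25.
[KLN] = ½·((-7)·(20−(-31/5)) + (-7)·(-31/5−15) + (-13)·(15−20)) = ½·(-917/5 + 742/5 + 65) = 15, so the ratio is 15/25 = 3/5.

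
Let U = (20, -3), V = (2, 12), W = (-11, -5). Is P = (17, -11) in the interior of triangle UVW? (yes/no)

no

Barycentric coordinates of P: (554/501, -242/501, 63/167).
The three coordinates are positive, negative, positive; a point is interior exactly when all three are positive.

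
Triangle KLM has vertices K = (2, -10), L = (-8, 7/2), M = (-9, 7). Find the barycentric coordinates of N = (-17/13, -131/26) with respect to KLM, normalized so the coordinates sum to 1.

(9/13, 1/13, 3/13)

Signed area of the reference triangle: [KLM] = ½·(2·(7/2−7) + (-8)·(7−(-10)) + (-9)·(-10−(7/2))) = ½·(-7 − 136 + 243/2) = -43/4.
[NLM] = ½·((-17/13)·(7/2−7) + (-8)·(7−(-131/26)) + (-9)·(-131/26−(7/2))) = ½·(119/26 − 1252/13 + 999/13) = -387/52, so the K-coordinate is (-387/52)/(-43/4) = 9/13.
[KNM] = ½·(2·(-131/26−7) + (-17/13)·(7−(-10)) + (-9)·(-10−(-131/26))) = ½·(-313/13 − 289/13 + 1161/26) = -43/52, so the L-coordinate is 1/13.
[KLN] = ½·(2·(7/2−(-131/26)) + (-8)·(-131/26−(-10)) + (-17/13)·(-10−(7/2))) = ½·(222/13 − 516/13 + 459/26) = -129/52, so the M-coordinate is 3/13.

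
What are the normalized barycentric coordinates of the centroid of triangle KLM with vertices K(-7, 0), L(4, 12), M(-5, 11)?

The centroid is the average of the vertices, so each weight is 1/3.

(1/3, 1/3, 1/3)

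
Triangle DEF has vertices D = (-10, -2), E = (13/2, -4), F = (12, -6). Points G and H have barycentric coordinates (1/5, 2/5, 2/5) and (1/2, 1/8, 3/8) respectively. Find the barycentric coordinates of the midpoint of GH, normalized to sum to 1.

(7/20, 21/80, 31/80)

Since both coordinate triples sum to 1, the midpoint's barycentrics are the componentwise average.
(1/5+1/2)/2 = 7/20; similarly 21/80 and 31/80.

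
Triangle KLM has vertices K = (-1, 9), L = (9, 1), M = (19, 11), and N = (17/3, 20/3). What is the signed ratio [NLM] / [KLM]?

[KLM] = ½·((-1)·(1−11) + 9·(11−9) + 19·(9−1)) = ½·(10 + 18 + 152) = 90.
[NLM] = ½·((17/3)·(1−11) + 9·(11−(20/3)) + 19·(20/3−1)) = ½·(-170/3 + 39 + 323/3) = 45, so the ratio is 45/90 = 1/2.

1/2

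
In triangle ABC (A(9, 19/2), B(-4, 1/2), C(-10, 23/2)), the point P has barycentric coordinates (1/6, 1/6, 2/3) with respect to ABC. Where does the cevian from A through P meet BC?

(-44/5, 93/10)

Line AP meets BC where the A-coordinate vanishes; zeroing P's A-weight and renormalizing leaves B, C-weights 1/6 : 2/3 → (1/5, 4/5).
So Q = (1/5)·B + (4/5)·C = (-44/5, 93/10).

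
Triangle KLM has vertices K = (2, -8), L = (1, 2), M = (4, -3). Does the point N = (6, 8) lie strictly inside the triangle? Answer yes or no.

no

Barycentric coordinates of N: (-43/25, 12/25, 56/25).
The three coordinates are negative, positive, positive; a point is interior exactly when all three are positive.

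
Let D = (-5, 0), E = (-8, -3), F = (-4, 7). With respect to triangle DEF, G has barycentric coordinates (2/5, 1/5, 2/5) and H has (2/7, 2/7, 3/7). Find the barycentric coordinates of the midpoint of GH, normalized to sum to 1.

(12/35, 17/70, 29/70)

Since both coordinate triples sum to 1, the midpoint's barycentrics are the componentwise average.
(2/5+2/7)/2 = 12/35; similarly 17/70 and 29/70.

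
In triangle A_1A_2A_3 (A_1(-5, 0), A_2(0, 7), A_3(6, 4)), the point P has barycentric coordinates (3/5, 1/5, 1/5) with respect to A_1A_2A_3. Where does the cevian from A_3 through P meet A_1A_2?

Line A_3P meets A_1A_2 where the A_3-coordinate vanishes; zeroing P's A_3-weight and renormalizing leaves A_1, A_2-weights 3/5 : 1/5 → (3/4, 1/4).
So Q = (3/4)·A_1 + (1/4)·A_2 = (-15/4, 7/4).

(-15/4, 7/4)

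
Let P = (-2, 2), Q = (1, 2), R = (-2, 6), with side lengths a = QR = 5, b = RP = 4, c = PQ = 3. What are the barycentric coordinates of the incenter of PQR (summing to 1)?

The incenter has barycentric coordinates proportional to the opposite side lengths: (5 : 4 : 3).
Normalizing by 5+4+3 = 12 gives (5/12, 1/3, 1/4).

(5/12, 1/3, 1/4)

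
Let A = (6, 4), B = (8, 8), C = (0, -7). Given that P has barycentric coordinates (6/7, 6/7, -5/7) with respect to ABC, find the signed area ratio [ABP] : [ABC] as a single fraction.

The signed ratio [ABP]/[ABC] equals the barycentric coordinate of P at vertex C, which is -5/7.

-5/7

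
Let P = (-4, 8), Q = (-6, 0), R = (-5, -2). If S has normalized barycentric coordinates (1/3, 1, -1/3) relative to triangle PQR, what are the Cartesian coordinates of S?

(-17/3, 10/3)

S = (1/3)·P + 1·Q + (-1/3)·R.
x-coordinate: (1/3)·(-4) + 1·(-6) + (-1/3)·(-5) = -17/3.
y-coordinate: (1/3)·8 + 1·0 + (-1/3)·(-2) = 10/3.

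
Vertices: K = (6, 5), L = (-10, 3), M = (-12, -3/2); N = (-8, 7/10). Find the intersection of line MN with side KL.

Barycentric coordinates of N with respect to KLM: (1/5, 1/5, 3/5).
On side KL the M-coordinate is zero; dropping N's M-weight 3/5 and renormalizing the remaining 1/5 : 1/5 gives weights 1/2, 1/2 on K, L.
J = (1/2)·(6, 5) + (1/2)·(-10, 3) = (-2, 4).

(-2, 4)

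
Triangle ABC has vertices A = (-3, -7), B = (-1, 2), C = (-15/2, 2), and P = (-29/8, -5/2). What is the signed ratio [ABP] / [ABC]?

1/4

[ABC] = ½·((-3)·(2−2) + (-1)·(2−(-7)) + (-15/2)·(-7−2)) = ½·(0 − 9 + 135/2) = 117/4.
[ABP] = ½·((-3)·(2−(-5/2)) + (-1)·(-5/2−(-7)) + (-29/8)·(-7−2)) = ½·(-27/2 − 9/2 + 261/8) = 117/16, so the ratio is (117/16)/(117/4) = 1/4.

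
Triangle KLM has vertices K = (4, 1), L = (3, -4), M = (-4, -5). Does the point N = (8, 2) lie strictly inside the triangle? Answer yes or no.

no

Barycentric coordinates of N: (37/34, 8/17, -19/34).
The three coordinates are positive, positive, negative; a point is interior exactly when all three are positive.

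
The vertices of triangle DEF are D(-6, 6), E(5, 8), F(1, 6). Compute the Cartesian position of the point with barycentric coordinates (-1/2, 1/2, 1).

G = (-1/2)·D + (1/2)·E + 1·F.
x-coordinate: (-1/2)·(-6) + (1/2)·5 + 1·1 = 13/2.
y-coordinate: (-1/2)·6 + (1/2)·8 + 1·6 = 7.

(13/2, 7)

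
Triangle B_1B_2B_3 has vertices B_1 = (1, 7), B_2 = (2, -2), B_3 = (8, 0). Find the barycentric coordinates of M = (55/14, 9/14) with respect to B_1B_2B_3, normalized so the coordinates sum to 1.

Signed area of the reference triangle: [B_1B_2B_3] = ½·(1·(-2−0) + 2·(0−7) + 8·(7−(-2))) = ½·(-2 − 14 + 72) = 28.
[MB_2B_3] = ½·((55/14)·(-2−0) + 2·(0−(9/14)) + 8·(9/14−(-2))) = ½·(-55/7 − 9/7 + 148/7) = 6, so the B_1-coordinate is 6/28 = 3/14.
[B_1MB_3] = ½·(1·(9/14−0) + (55/14)·(0−7) + 8·(7−(9/14))) = ½·(9/14 − 55/2 + 356/7) = 12, so the B_2-coordinate is 3/7.
[B_1B_2M] = ½·(1·(-2−(9/14)) + 2·(9/14−7) + (55/14)·(7−(-2))) = ½·(-37/14 − 89/7 + 495/14) = 10, so the B_3-coordinate is 5/14.

(3/14, 3/7, 5/14)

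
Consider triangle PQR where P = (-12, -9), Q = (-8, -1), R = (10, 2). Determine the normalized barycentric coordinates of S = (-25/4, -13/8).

(1/8, 3/4, 1/8)

Signed area of the reference triangle: [PQR] = ½·((-12)·(-1−2) + (-8)·(2−(-9)) + 10·(-9−(-1))) = ½·(36 − 88 − 80) = -66.
[SQR] = ½·((-25/4)·(-1−2) + (-8)·(2−(-13/8)) + 10·(-13/8−(-1))) = ½·(75/4 − 29 − 25/4) = -33/4, so the P-coordinate is (-33/4)/(-66) = 1/8.
[PSR] = ½·((-12)·(-13/8−2) + (-25/4)·(2−(-9)) + 10·(-9−(-13/8))) = ½·(87/2 − 275/4 − 295/4) = -99/2, so the Q-coordinate is 3/4.
[PQS] = ½·((-12)·(-1−(-13/8)) + (-8)·(-13/8−(-9)) + (-25/4)·(-9−(-1))) = ½·(-15/2 − 59 + 50) = -33/4, so the R-coordinate is 1/8.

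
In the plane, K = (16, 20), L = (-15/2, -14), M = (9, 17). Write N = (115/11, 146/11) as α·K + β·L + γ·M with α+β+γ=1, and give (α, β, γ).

Signed area of the reference triangle: [KLM] = ½·(16·(-14−17) + (-15/2)·(17−20) + 9·(20−(-14))) = ½·(-496 + 45/2 + 306) = -335/4.
[NLM] = ½·((115/11)·(-14−17) + (-15/2)·(17−(146/11)) + 9·(146/11−(-14))) = ½·(-3565/11 − 615/22 + 2700/11) = -2345/44, so the K-coordinate is (-2345/44)/(-335/4) = 7/11.
[KNM] = ½·(16·(146/11−17) + (115/11)·(17−20) + 9·(20−(146/11))) = ½·(-656/11 − 345/11 + 666/11) = -335/22, so the L-coordinate is 2/11.
[KLN] = ½·(16·(-14−(146/11)) + (-15/2)·(146/11−20) + (115/11)·(20−(-14))) = ½·(-4800/11 + 555/11 + 3910/11) = -335/22, so the M-coordinate is 2/11.
Check: 7/11 + 2/11 + 2/11 = 1.

(7/11, 2/11, 2/11)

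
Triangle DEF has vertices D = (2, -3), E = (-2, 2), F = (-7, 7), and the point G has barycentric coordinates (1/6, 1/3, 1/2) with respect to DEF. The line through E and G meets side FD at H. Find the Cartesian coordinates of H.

Line EG meets FD where the E-coordinate vanishes; zeroing G's E-weight and renormalizing leaves F, D-weights 1/2 : 1/6 → (3/4, 1/4).
So H = (3/4)·F + (1/4)·D = (-19/4, 9/2).

(-19/4, 9/2)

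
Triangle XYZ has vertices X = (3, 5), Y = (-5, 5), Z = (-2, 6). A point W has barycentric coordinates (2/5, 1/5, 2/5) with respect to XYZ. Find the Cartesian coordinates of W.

W = (2/5)·X + (1/5)·Y + (2/5)·Z.
x-coordinate: (2/5)·3 + (1/5)·(-5) + (2/5)·(-2) = -3/5.
y-coordinate: (2/5)·5 + (1/5)·5 + (2/5)·6 = 27/5.

(-3/5, 27/5)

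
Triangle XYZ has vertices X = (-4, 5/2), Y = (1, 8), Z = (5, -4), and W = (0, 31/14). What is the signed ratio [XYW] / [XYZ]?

2/7

[XYZ] = ½·((-4)·(8−(-4)) + 1·(-4−(5/2)) + 5·(5/2−8)) = ½·(-48 − 13/2 − 55/2) = -41.
[XYW] = ½·((-4)·(8−(31/14)) + 1·(31/14−(5/2)) + 0·(5/2−8)) = ½·(-162/7 − 2/7 + 0) = -82/7, so the ratio is (-82/7)/(-41) = 2/7.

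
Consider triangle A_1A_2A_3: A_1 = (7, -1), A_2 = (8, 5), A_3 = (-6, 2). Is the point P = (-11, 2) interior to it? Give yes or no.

Barycentric coordinates of P: (-5/27, -5/27, 37/27).
The three coordinates are negative, negative, positive; a point is interior exactly when all three are positive.

no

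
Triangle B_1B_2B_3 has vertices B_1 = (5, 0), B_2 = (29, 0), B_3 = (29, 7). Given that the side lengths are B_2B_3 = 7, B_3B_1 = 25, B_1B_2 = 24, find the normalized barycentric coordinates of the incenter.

The incenter has barycentric coordinates proportional to the opposite side lengths: (7 : 25 : 24).
Normalizing by 7+25+24 = 56 gives (1/8, 25/56, 3/7).

(1/8, 25/56, 3/7)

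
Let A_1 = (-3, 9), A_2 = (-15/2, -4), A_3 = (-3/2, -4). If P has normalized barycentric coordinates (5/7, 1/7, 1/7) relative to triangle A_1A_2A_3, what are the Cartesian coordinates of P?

(-24/7, 37/7)

P = (5/7)·A_1 + (1/7)·A_2 + (1/7)·A_3.
x-coordinate: (5/7)·(-3) + (1/7)·(-15/2) + (1/7)·(-3/2) = -24/7.
y-coordinate: (5/7)·9 + (1/7)·(-4) + (1/7)·(-4) = 37/7.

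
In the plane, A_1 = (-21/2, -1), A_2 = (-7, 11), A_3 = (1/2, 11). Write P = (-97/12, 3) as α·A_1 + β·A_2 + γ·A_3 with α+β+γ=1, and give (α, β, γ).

Signed area of the reference triangle: [A_1A_2A_3] = ½·((-21/2)·(11−11) + (-7)·(11−(-1)) + (1/2)·(-1−11)) = ½·(0 − 84 − 6) = -45.
[PA_2A_3] = ½·((-97/12)·(11−11) + (-7)·(11−3) + (1/2)·(3−11)) = ½·(0 − 56 − 4) = -30, so the A_1-coordinate is (-30)/(-45) = 2/3.
[A_1PA_3] = ½·((-21/2)·(3−11) + (-97/12)·(11−(-1)) + (1/2)·(-1−3)) = ½·(84 − 97 − 2) = -15/2, so the A_2-coordinate is 1/6.
[A_1A_2P] = ½·((-21/2)·(11−3) + (-7)·(3−(-1)) + (-97/12)·(-1−11)) = ½·(-84 − 28 + 97) = -15/2, so the A_3-coordinate is 1/6.
Check: 2/3 + 1/6 + 1/6 = 1.

(2/3, 1/6, 1/6)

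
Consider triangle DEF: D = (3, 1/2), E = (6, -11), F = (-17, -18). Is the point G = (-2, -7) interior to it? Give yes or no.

Barycentric coordinates of G: (296/571, 115/571, 160/571).
The three coordinates are positive, positive, positive; a point is interior exactly when all three are positive.

yes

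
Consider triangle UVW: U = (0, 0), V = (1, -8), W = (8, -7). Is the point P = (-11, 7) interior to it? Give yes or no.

no

Barycentric coordinates of P: (39/19, 7/19, -27/19).
The three coordinates are positive, positive, negative; a point is interior exactly when all three are positive.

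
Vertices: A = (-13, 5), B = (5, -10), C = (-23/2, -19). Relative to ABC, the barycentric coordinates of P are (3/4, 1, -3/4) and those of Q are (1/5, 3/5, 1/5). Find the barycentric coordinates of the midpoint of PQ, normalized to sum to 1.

Since both coordinate triples sum to 1, the midpoint's barycentrics are the componentwise average.
(3/4+1/5)/2 = 19/40; similarly 4/5 and -11/40.

(19/40, 4/5, -11/40)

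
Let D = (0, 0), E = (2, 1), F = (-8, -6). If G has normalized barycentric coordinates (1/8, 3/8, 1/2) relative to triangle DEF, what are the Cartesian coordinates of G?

G = (1/8)·D + (3/8)·E + (1/2)·F.
x-coordinate: (1/8)·0 + (3/8)·2 + (1/2)·(-8) = -13/4.
y-coordinate: (1/8)·0 + (3/8)·1 + (1/2)·(-6) = -21/8.

(-13/4, -21/8)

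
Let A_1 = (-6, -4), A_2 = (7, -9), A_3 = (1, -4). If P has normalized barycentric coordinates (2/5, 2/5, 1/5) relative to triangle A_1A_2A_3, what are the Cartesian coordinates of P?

P = (2/5)·A_1 + (2/5)·A_2 + (1/5)·A_3.
x-coordinate: (2/5)·(-6) + (2/5)·7 + (1/5)·1 = 3/5.
y-coordinate: (2/5)·(-4) + (2/5)·(-9) + (1/5)·(-4) = -6.

(3/5, -6)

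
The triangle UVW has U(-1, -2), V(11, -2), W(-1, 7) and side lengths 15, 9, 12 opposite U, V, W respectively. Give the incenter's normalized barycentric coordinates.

The incenter has barycentric coordinates proportional to the opposite side lengths: (15 : 9 : 12).
Normalizing by 15+9+12 = 36 gives (5/12, 1/4, 1/3).

(5/12, 1/4, 1/3)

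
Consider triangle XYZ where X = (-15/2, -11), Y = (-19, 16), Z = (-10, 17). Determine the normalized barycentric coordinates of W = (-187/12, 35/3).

(1/6, 2/3, 1/6)

Signed area of the reference triangle: [XYZ] = ½·((-15/2)·(16−17) + (-19)·(17−(-11)) + (-10)·(-11−16)) = ½·(15/2 − 532 + 270) = -509/4.
[WYZ] = ½·((-187/12)·(16−17) + (-19)·(17−(35/3)) + (-10)·(35/3−16)) = ½·(187/12 − 304/3 + 130/3) = -509/24, so the X-coordinate is (-509/24)/(-509/4) = 1/6.
[XWZ] = ½·((-15/2)·(35/3−17) + (-187/12)·(17−(-11)) + (-10)·(-11−(35/3))) = ½·(40 − 1309/3 + 680/3) = -509/6, so the Y-coordinate is 2/3.
[XYW] = ½·((-15/2)·(16−(35/3)) + (-19)·(35/3−(-11)) + (-187/12)·(-11−16)) = ½·(-65/2 − 1292/3 + 1683/4) = -509/24, so the Z-coordinate is 1/6.
Check: 1/6 + 2/3 + 1/6 = 1.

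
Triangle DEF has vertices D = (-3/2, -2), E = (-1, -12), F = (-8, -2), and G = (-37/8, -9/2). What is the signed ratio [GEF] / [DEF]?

1/4

[DEF] = ½·((-3/2)·(-12−(-2)) + (-1)·(-2−(-2)) + (-8)·(-2−(-12))) = ½·(15 + 0 − 80) = -65/2.
[GEF] = ½·((-37/8)·(-12−(-2)) + (-1)·(-2−(-9/2)) + (-8)·(-9/2−(-12))) = ½·(185/4 − 5/2 − 60) = -65/8, so the ratio is (-65/8)/(-65/2) = 1/4.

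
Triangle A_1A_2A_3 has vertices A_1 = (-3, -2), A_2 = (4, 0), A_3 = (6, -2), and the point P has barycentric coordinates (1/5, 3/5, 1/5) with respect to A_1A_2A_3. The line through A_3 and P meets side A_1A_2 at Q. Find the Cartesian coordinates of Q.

(9/4, -1/2)

Line A_3P meets A_1A_2 where the A_3-coordinate vanishes; zeroing P's A_3-weight and renormalizing leaves A_1, A_2-weights 1/5 : 3/5 → (1/4, 3/4).
So Q = (1/4)·A_1 + (3/4)·A_2 = (9/4, -1/2).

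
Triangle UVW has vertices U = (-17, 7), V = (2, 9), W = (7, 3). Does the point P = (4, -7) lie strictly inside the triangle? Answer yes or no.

no

Barycentric coordinates of P: (17/31, -63/31, 77/31).
The three coordinates are positive, negative, positive; a point is interior exactly when all three are positive.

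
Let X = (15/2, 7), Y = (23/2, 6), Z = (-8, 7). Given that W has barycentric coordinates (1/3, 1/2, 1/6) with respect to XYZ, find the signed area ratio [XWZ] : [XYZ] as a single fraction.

The signed ratio [XWZ]/[XYZ] equals the barycentric coordinate of W at vertex Y, which is 1/2.

1/2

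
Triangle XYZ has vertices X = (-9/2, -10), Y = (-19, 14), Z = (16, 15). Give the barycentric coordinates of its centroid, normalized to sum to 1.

(1/3, 1/3, 1/3)

The centroid is the average of the vertices, so each weight is 1/3.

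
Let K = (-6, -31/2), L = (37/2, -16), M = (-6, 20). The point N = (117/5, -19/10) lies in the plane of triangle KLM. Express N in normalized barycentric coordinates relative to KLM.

Signed area of the reference triangle: [KLM] = ½·((-6)·(-16−20) + (37/2)·(20−(-31/2)) + (-6)·(-31/2−(-16))) = ½·(216 + 2627/4 − 3) = 3479/8.
[NLM] = ½·((117/5)·(-16−20) + (37/2)·(20−(-19/10)) + (-6)·(-19/10−(-16))) = ½·(-4212/5 + 8103/20 − 423/5) = -10437/40, so the K-coordinate is (-10437/40)/(3479/8) = -3/5.
[KNM] = ½·((-6)·(-19/10−20) + (117/5)·(20−(-31/2)) + (-6)·(-31/2−(-19/10))) = ½·(657/5 + 8307/10 + 408/5) = 10437/20, so the L-coordinate is 6/5.
[KLN] = ½·((-6)·(-16−(-19/10)) + (37/2)·(-19/10−(-31/2)) + (117/5)·(-31/2−(-16))) = ½·(423/5 + 1258/5 + 117/10) = 3479/20, so the M-coordinate is 2/5.

(-3/5, 6/5, 2/5)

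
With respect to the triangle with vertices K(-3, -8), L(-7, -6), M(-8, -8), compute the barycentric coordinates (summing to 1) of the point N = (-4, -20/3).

Signed area of the reference triangle: [KLM] = ½·((-3)·(-6−(-8)) + (-7)·(-8−(-8)) + (-8)·(-8−(-6))) = ½·(-6 + 0 + 16) = 5.
[NLM] = ½·((-4)·(-6−(-8)) + (-7)·(-8−(-20/3)) + (-8)·(-20/3−(-6))) = ½·(-8 + 28/3 + 16/3) = 10/3, so the K-coordinate is (10/3)/5 = 2/3.
[KNM] = ½·((-3)·(-20/3−(-8)) + (-4)·(-8−(-8)) + (-8)·(-8−(-20/3))) = ½·(-4 + 0 + 32/3) = 10/3, so the L-coordinate is 2/3.
[KLN] = ½·((-3)·(-6−(-20/3)) + (-7)·(-20/3−(-8)) + (-4)·(-8−(-6))) = ½·(-2 − 28/3 + 8) = -5/3, so the M-coordinate is -1/3.

(2/3, 2/3, -1/3)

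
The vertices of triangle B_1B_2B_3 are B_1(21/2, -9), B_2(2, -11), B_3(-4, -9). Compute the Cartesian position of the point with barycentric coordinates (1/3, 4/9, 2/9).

(7/2, -89/9)

M = (1/3)·B_1 + (4/9)·B_2 + (2/9)·B_3.
x-coordinate: (1/3)·(21/2) + (4/9)·2 + (2/9)·(-4) = 7/2.
y-coordinate: (1/3)·(-9) + (4/9)·(-11) + (2/9)·(-9) = -89/9.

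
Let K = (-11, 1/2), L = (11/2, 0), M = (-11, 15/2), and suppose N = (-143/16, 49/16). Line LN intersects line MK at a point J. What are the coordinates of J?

Barycentric coordinates of N with respect to KLM: (1/2, 1/8, 3/8).
On side MK the L-coordinate is zero; dropping N's L-weight 1/8 and renormalizing the remaining 3/8 : 1/2 gives weights 3/7, 4/7 on M, K.
J = (3/7)·(-11, 15/2) + (4/7)·(-11, 1/2) = (-11, 7/2).

(-11, 7/2)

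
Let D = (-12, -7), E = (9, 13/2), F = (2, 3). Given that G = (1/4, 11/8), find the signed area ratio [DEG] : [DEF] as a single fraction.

1/2

[DEF] = ½·((-12)·(13/2−3) + 9·(3−(-7)) + 2·(-7−(13/2))) = ½·(-42 + 90 − 27) = 21/2.
[DEG] = ½·((-12)·(13/2−(11/8)) + 9·(11/8−(-7)) + (1/4)·(-7−(13/2))) = ½·(-123/2 + 603/8 − 27/8) = 21/4, so the ratio is (21/4)/(21/2) = 1/2.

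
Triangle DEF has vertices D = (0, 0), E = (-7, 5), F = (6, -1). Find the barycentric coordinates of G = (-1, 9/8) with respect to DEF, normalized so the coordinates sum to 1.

(5/8, 1/4, 1/8)

Signed area of the reference triangle: [DEF] = ½·(0·(5−(-1)) + (-7)·(-1−0) + 6·(0−5)) = ½·(0 + 7 − 30) = -23/2.
[GEF] = ½·((-1)·(5−(-1)) + (-7)·(-1−(9/8)) + 6·(9/8−5)) = ½·(-6 + 119/8 − 93/4) = -115/16, so the D-coordinate is (-115/16)/(-23/2) = 5/8.
[DGF] = ½·(0·(9/8−(-1)) + (-1)·(-1−0) + 6·(0−(9/8))) = ½·(0 + 1 − 27/4) = -23/8, so the E-coordinate is 1/4.
[DEG] = ½·(0·(5−(9/8)) + (-7)·(9/8−0) + (-1)·(0−5)) = ½·(0 − 63/8 + 5) = -23/16, so the F-coordinate is 1/8.
Check: 5/8 + 1/4 + 1/8 = 1.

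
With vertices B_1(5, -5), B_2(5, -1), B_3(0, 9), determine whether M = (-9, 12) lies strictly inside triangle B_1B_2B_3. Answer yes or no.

no

Barycentric coordinates of M: (15/4, -111/20, 14/5).
The three coordinates are positive, negative, positive; a point is interior exactly when all three are positive.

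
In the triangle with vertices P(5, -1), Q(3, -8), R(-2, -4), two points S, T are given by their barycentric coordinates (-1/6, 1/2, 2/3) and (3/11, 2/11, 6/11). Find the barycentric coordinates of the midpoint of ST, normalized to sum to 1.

(7/132, 15/44, 20/33)

Since both coordinate triples sum to 1, the midpoint's barycentrics are the componentwise average.
(-1/6+3/11)/2 = 7/132; similarly 15/44 and 20/33.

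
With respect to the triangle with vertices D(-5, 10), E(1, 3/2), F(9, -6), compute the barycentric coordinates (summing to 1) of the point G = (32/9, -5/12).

(1/6, 7/18, 4/9)

Signed area of the reference triangle: [DEF] = ½·((-5)·(3/2−(-6)) + 1·(-6−10) + 9·(10−(3/2))) = ½·(-75/2 − 16 + 153/2) = 23/2.
[GEF] = ½·((32/9)·(3/2−(-6)) + 1·(-6−(-5/12)) + 9·(-5/12−(3/2))) = ½·(80/3 − 67/12 − 69/4) = 23/12, so the D-coordinate is (23/12)/(23/2) = 1/6.
[DGF] = ½·((-5)·(-5/12−(-6)) + (32/9)·(-6−10) + 9·(10−(-5/12))) = ½·(-335/12 − 512/9 + 375/4) = 161/36, so the E-coordinate is 7/18.
[DEG] = ½·((-5)·(3/2−(-5/12)) + 1·(-5/12−10) + (32/9)·(10−(3/2))) = ½·(-115/12 − 125/12 + 272/9) = 46/9, so the F-coordinate is 4/9.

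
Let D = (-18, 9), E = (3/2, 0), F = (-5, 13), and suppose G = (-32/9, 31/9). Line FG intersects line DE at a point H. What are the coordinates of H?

Barycentric coordinates of G with respect to DEF: (2/9, 2/3, 1/9).
On side DE the F-coordinate is zero; dropping G's F-weight 1/9 and renormalizing the remaining 2/9 : 2/3 gives weights 1/4, 3/4 on D, E.
H = (1/4)·(-18, 9) + (3/4)·(3/2, 0) = (-27/8, 9/4).

(-27/8, 9/4)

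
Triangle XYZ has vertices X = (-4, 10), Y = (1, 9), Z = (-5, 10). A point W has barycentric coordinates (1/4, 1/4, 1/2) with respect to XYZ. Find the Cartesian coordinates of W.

(-13/4, 39/4)

W = (1/4)·X + (1/4)·Y + (1/2)·Z.
x-coordinate: (1/4)·(-4) + (1/4)·1 + (1/2)·(-5) = -13/4.
y-coordinate: (1/4)·10 + (1/4)·9 + (1/2)·10 = 39/4.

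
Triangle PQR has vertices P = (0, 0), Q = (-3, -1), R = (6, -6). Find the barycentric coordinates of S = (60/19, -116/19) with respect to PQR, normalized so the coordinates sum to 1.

(-12/19, 14/19, 17/19)

Signed area of the reference triangle: [PQR] = ½·(0·(-1−(-6)) + (-3)·(-6−0) + 6·(0−(-1))) = ½·(0 + 18 + 6) = 12.
[SQR] = ½·((60/19)·(-1−(-6)) + (-3)·(-6−(-116/19)) + 6·(-116/19−(-1))) = ½·(300/19 − 6/19 − 582/19) = -144/19, so the P-coordinate is (-144/19)/12 = -12/19.
[PSR] = ½·(0·(-116/19−(-6)) + (60/19)·(-6−0) + 6·(0−(-116/19))) = ½·(0 − 360/19 + 696/19) = 168/19, so the Q-coordinate is 14/19.
[PQS] = ½·(0·(-1−(-116/19)) + (-3)·(-116/19−0) + (60/19)·(0−(-1))) = ½·(0 + 348/19 + 60/19) = 204/19, so the R-coordinate is 17/19.
Check: -12/19 + 14/19 + 17/19 = 1.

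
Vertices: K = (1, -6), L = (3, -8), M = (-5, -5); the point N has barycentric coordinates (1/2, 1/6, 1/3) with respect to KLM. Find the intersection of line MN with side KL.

Line MN meets KL where the M-coordinate vanishes; zeroing N's M-weight and renormalizing leaves K, L-weights 1/2 : 1/6 → (3/4, 1/4).
So J = (3/4)·K + (1/4)·L = (3/2, -13/2).

(3/2, -13/2)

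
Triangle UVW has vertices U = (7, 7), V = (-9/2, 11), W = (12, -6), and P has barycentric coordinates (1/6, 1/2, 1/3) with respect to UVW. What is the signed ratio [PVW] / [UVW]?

1/6

The signed ratio [PVW]/[UVW] equals the barycentric coordinate of P at vertex U, which is 1/6.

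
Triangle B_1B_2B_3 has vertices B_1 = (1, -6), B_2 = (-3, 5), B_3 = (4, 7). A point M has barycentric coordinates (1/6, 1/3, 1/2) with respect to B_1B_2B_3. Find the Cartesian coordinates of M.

(7/6, 25/6)

M = (1/6)·B_1 + (1/3)·B_2 + (1/2)·B_3.
x-coordinate: (1/6)·1 + (1/3)·(-3) + (1/2)·4 = 7/6.
y-coordinate: (1/6)·(-6) + (1/3)·5 + (1/2)·7 = 25/6.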